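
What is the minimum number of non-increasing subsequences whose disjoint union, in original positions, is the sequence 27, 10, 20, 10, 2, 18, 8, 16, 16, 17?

4

Place each on the leftmost legal pile:
27 → new pile 1 (tops now [27])
10 → pile 1 (tops now [10])
20 → new pile 2 (tops now [10, 20])
10 → pile 1 (tops now [10, 20])
2 → pile 1 (tops now [2, 20])
18 → pile 2 (tops now [2, 18])
8 → pile 2 (tops now [2, 8])
16 → new pile 3 (tops now [2, 8, 16])
16 → pile 3 (tops now [2, 8, 16])
17 → new pile 4 (tops now [2, 8, 16, 17])
Four piles.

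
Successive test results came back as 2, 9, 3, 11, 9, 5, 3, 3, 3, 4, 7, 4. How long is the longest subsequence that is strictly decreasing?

4

Negate each value so 'decreasing' becomes 'increasing', then run patience tails on the negated sequence:
-2 → extends → [-2]
-9 → replaces -2 → [-9]
-3 → extends → [-9, -3]
-11 → replaces -9 → [-11, -3]
-9 → replaces -3 → [-11, -9]
-5 → extends → [-11, -9, -5]
-3 → extends → [-11, -9, -5, -3]
-3 → already a tail → [-11, -9, -5, -3]
-3 → already a tail → [-11, -9, -5, -3]
-4 → replaces -3 → [-11, -9, -5, -4]
-7 → replaces -5 → [-11, -9, -7, -4]
-4 → already a tail → [-11, -9, -7, -4]
Four tails, so the longest strictly decreasing subsequence of the original has length 4.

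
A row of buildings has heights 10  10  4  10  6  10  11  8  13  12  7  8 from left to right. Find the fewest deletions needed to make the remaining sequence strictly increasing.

Fewest deletions = n − (longest strictly increasing subsequence).
i:      1  2  3  4  5  6  7  8  9 10 11 12
a[i]:  10 10  4 10  6 10 11  8 13 12  7  8
dp:     1  1  1  2  2  3  4  3  5  5  3  4
max dp = 5, so deletions = 12 − 5 = 7.

7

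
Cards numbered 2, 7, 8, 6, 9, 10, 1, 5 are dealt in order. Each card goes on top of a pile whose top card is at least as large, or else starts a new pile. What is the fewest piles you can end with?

Place each on the leftmost legal pile:
2 → new pile 1 (tops now [2])
7 → new pile 2 (tops now [2, 7])
8 → new pile 3 (tops now [2, 7, 8])
6 → pile 2 (tops now [2, 6, 8])
9 → new pile 4 (tops now [2, 6, 8, 9])
10 → new pile 5 (tops now [2, 6, 8, 9, 10])
1 → pile 1 (tops now [1, 6, 8, 9, 10])
5 → pile 2 (tops now [1, 5, 8, 9, 10])
Five piles.

5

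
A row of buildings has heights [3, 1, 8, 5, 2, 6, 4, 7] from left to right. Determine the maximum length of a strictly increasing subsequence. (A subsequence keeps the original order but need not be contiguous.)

Let dp[i] be the length of the longest such subsequence ending at index i:
i:     1 2 3 4 5 6 7 8
a[i]:  3 1 8 5 2 6 4 7
dp:    1 1 2 2 2 3 3 4
Maximum dp value is 4.

4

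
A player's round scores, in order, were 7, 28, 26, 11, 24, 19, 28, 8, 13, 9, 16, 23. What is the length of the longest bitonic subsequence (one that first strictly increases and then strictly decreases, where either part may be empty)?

7

inc[i] = longest strictly increasing subsequence ending at i; dec[i] = longest strictly decreasing subsequence starting at i:
i:      1  2  3  4  5  6  7  8  9 10 11 12
a[i]:   7 28 26 11 24 19 28  8 13  9 16 23
inc:    1  2  2  2  3  3  4  2  3  3  4  5
dec:    1  6  5  2  4  3  3  1  2  1  1  1
Best peak at i=2 (value 28): inc=2, dec=6, length 2+6−1 = 7.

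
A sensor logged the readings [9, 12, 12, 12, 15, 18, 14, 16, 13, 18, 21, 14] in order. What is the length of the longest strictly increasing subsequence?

Let dp[i] be the length of the longest such subsequence ending at index i:
i:      1  2  3  4  5  6  7  8  9 10 11 12
a[i]:   9 12 12 12 15 18 14 16 13 18 21 14
dp:     1  2  2  2  3  4  3  4  3  5  6  4
Maximum dp value is 6.

6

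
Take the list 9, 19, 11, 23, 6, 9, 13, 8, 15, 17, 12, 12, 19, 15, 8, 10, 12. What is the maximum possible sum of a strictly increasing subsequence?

Let S[i] be the best sum of a strictly increasing subsequence ending at i:
i:      1  2  3  4  5  6  7  8  9 10 11 12 13 14 15 16 17
a[i]:   9 19 11 23  6  9 13  8 15 17 12 12 19 15  8 10 12
S:      9 28 20 51  6 15 33 14 48 65 32 32 84 48 14 25 37
Maximum is 84 (e.g. 9 + 11 + 13 + 15 + 17 + 19).

84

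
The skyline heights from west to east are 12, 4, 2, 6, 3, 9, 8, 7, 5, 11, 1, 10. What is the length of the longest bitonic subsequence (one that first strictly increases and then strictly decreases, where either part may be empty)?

inc[i] = longest strictly increasing subsequence ending at i; dec[i] = longest strictly decreasing subsequence starting at i:
i:      1  2  3  4  5  6  7  8  9 10 11 12
a[i]:  12  4  2  6  3  9  8  7  5 11  1 10
inc:    1  1  1  2  2  3  3  3  3  4  1  4
dec:    6  3  2  3  2  5  4  3  2  2  1  1
Best peak at i=6 (value 9): inc=3, dec=5, length 3+5−1 = 7.

7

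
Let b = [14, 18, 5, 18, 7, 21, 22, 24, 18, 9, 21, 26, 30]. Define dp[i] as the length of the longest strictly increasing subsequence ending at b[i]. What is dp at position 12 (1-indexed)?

dp[i] = 1 + max{dp[j] : j<i, b[j]<b[i]} (or 1 if no such j):
i:      1  2  3  4  5  6  7  8  9 10 11 12 13
b[i]:  14 18  5 18  7 21 22 24 18  9 21 26 30
dp:     1  2  1  2  2  3  4  5  3  3  4  6  7
At index 12 the value is 6.

6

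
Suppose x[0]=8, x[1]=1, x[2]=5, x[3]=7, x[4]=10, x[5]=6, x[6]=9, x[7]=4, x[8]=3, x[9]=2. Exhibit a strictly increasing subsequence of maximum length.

1, 5, 7, 10

Patience tails give the LIS length; then backtrack through the dp parents:
8 → extends → [8]
1 → replaces 8 → [1]
5 → extends → [1, 5]
7 → extends → [1, 5, 7]
10 → extends → [1, 5, 7, 10]
6 → replaces 7 → [1, 5, 6, 10]
9 → replaces 10 → [1, 5, 6, 9]
4 → replaces 5 → [1, 4, 6, 9]
3 → replaces 4 → [1, 3, 6, 9]
2 → replaces 3 → [1, 2, 6, 9]
Length 4; one witness is 1, 5, 7, 10.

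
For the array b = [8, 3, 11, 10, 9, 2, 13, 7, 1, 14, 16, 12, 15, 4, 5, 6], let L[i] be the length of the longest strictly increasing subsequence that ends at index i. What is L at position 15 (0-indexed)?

dp[i] = 1 + max{dp[j] : j<i, b[j]<b[i]} (or 1 if no such j):
i:      0  1  2  3  4  5  6  7  8  9 10 11 12 13 14 15
b[i]:   8  3 11 10  9  2 13  7  1 14 16 12 15  4  5  6
dp:     1  1  2  2  2  1  3  2  1  4  5  3  5  2  3  4
At index 15 the value is 4.

4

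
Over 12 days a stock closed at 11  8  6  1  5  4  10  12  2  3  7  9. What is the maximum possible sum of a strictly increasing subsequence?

Let S[i] be the best sum of a strictly increasing subsequence ending at i:
i:      1  2  3  4  5  6  7  8  9 10 11 12
a[i]:  11  8  6  1  5  4 10 12  2  3  7  9
S:     11  8  6  1  6  5 18 30  3  6 13 22
Maximum is 30 (e.g. 8 + 10 + 12).

30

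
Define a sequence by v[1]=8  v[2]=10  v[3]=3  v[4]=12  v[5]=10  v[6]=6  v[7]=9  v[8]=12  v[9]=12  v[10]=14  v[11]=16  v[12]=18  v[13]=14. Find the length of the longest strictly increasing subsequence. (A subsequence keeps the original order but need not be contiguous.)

Let dp[i] be the length of the longest such subsequence ending at index i:
i:      1  2  3  4  5  6  7  8  9 10 11 12 13
v[i]:   8 10  3 12 10  6  9 12 12 14 16 18 14
dp:     1  2  1  3  2  2  3  4  4  5  6  7  5
Maximum dp value is 7.

7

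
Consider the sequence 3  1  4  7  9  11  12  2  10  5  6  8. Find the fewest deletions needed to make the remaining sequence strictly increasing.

6

Fewest deletions = n − (longest strictly increasing subsequence).
Patience tails:
3 → extends → [3]
1 → replaces 3 → [1]
4 → extends → [1, 4]
7 → extends → [1, 4, 7]
9 → extends → [1, 4, 7, 9]
11 → extends → [1, 4, 7, 9, 11]
12 → extends → [1, 4, 7, 9, 11, 12]
2 → replaces 4 → [1, 2, 7, 9, 11, 12]
10 → replaces 11 → [1, 2, 7, 9, 10, 12]
5 → replaces 7 → [1, 2, 5, 9, 10, 12]
6 → replaces 9 → [1, 2, 5, 6, 10, 12]
8 → replaces 10 → [1, 2, 5, 6, 8, 12]
Longest strictly increasing subsequence has length 6, so deletions = 12 − 6 = 6.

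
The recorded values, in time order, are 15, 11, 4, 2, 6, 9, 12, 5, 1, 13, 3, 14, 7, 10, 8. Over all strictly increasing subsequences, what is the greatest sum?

Let S[i] be the best sum of a strictly increasing subsequence ending at i:
i:      1  2  3  4  5  6  7  8  9 10 11 12 13 14 15
a[i]:  15 11  4  2  6  9 12  5  1 13  3 14  7 10  8
S:     15 11  4  2 10 19 31  9  1 44  5 58 17 29 25
Maximum is 58 (e.g. 4 + 6 + 9 + 12 + 13 + 14).

58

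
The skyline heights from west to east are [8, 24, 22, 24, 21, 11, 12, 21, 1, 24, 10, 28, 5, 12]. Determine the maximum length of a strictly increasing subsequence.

Let dp[i] be the length of the longest such subsequence ending at index i:
i:      1  2  3  4  5  6  7  8  9 10 11 12 13 14
a[i]:   8 24 22 24 21 11 12 21  1 24 10 28  5 12
dp:     1  2  2  3  2  2  3  4  1  5  2  6  2  3
Maximum dp value is 6.

6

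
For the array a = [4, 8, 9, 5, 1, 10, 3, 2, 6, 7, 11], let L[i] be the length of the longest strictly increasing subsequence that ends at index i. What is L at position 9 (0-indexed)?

4

dp[i] = 1 + max{dp[j] : j<i, a[j]<a[i]} (or 1 if no such j):
i:      0  1  2  3  4  5  6  7  8  9 10
a[i]:   4  8  9  5  1 10  3  2  6  7 11
dp:     1  2  3  2  1  4  2  2  3  4  5
At index 9 the value is 4.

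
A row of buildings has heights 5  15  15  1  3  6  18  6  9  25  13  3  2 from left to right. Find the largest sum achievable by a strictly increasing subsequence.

Let S[i] be the best sum of a strictly increasing subsequence ending at i:
i:      1  2  3  4  5  6  7  8  9 10 11 12 13
a[i]:   5 15 15  1  3  6 18  6  9 25 13  3  2
S:      5 20 20  1  4 11 38 11 20 63 33  4  3
Maximum is 63 (e.g. 5 + 15 + 18 + 25).

63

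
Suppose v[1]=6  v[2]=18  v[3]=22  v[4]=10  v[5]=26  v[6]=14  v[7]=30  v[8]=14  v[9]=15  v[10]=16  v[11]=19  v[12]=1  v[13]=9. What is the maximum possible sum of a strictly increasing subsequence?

Let S[i] be the best sum of a strictly increasing subsequence ending at i:
i:       1   2   3   4   5   6   7   8   9  10  11  12  13
v[i]:    6  18  22  10  26  14  30  14  15  16  19   1   9
S:       6  24  46  16  72  30 102  30  45  61  80   1  15
Maximum is 102 (e.g. 6 + 18 + 22 + 26 + 30).

102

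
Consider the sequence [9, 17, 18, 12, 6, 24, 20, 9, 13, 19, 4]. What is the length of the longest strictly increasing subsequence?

4

Track the smallest tail for each achievable length (strict):
9 → extends → [9]
17 → extends → [9, 17]
18 → extends → [9, 17, 18]
12 → replaces 17 → [9, 12, 18]
6 → replaces 9 → [6, 12, 18]
24 → extends → [6, 12, 18, 24]
20 → replaces 24 → [6, 12, 18, 20]
9 → replaces 12 → [6, 9, 18, 20]
13 → replaces 18 → [6, 9, 13, 20]
19 → replaces 20 → [6, 9, 13, 19]
4 → replaces 6 → [4, 9, 13, 19]
Four tails, so the longest strictly increasing subsequence has length 4 (e.g. 9, 17, 18, 24).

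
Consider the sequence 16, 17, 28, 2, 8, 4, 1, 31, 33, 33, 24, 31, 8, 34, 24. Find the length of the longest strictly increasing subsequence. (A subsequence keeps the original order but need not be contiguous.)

Track the smallest tail for each achievable length (strict):
16 → extends → [16]
17 → extends → [16, 17]
28 → extends → [16, 17, 28]
2 → replaces 16 → [2, 17, 28]
8 → replaces 17 → [2, 8, 28]
4 → replaces 8 → [2, 4, 28]
1 → replaces 2 → [1, 4, 28]
31 → extends → [1, 4, 28, 31]
33 → extends → [1, 4, 28, 31, 33]
33 → already a tail → [1, 4, 28, 31, 33]
24 → replaces 28 → [1, 4, 24, 31, 33]
31 → already a tail → [1, 4, 24, 31, 33]
8 → replaces 24 → [1, 4, 8, 31, 33]
34 → extends → [1, 4, 8, 31, 33, 34]
24 → replaces 31 → [1, 4, 8, 24, 33, 34]
Six tails, so the longest strictly increasing subsequence has length 6 (e.g. 16, 17, 28, 31, 33, 34).

6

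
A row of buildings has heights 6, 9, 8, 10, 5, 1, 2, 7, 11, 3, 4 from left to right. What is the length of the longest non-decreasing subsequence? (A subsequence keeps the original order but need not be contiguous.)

Track the smallest tail for each achievable length (allowing ties):
6 → extends → [6]
9 → extends → [6, 9]
8 → replaces 9 → [6, 8]
10 → extends → [6, 8, 10]
5 → replaces 6 → [5, 8, 10]
1 → replaces 5 → [1, 8, 10]
2 → replaces 8 → [1, 2, 10]
7 → replaces 10 → [1, 2, 7]
11 → extends → [1, 2, 7, 11]
3 → replaces 7 → [1, 2, 3, 11]
4 → replaces 11 → [1, 2, 3, 4]
Four tails, so the longest non-decreasing subsequence has length 4 (e.g. 6, 9, 10, 11).

4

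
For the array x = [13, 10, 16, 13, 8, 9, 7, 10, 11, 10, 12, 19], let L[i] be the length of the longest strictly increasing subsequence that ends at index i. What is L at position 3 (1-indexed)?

dp[i] = 1 + max{dp[j] : j<i, x[j]<x[i]} (or 1 if no such j):
i:      1  2  3  4  5  6  7  8  9 10 11 12
x[i]:  13 10 16 13  8  9  7 10 11 10 12 19
dp:     1  1  2  2  1  2  1  3  4  3  5  6
At index 3 the value is 2.

2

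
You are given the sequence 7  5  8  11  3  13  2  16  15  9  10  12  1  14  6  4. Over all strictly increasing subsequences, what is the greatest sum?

60

Let S[i] be the best sum of a strictly increasing subsequence ending at i:
i:      1  2  3  4  5  6  7  8  9 10 11 12 13 14 15 16
a[i]:   7  5  8 11  3 13  2 16 15  9 10 12  1 14  6  4
S:      7  5 15 26  3 39  2 55 54 24 34 46  1 60 11  7
Maximum is 60 (e.g. 7 + 8 + 9 + 10 + 12 + 14).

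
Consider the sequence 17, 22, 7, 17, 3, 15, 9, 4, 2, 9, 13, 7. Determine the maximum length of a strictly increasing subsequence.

Track the smallest tail for each achievable length (strict):
17 → extends → [17]
22 → extends → [17, 22]
7 → replaces 17 → [7, 22]
17 → replaces 22 → [7, 17]
3 → replaces 7 → [3, 17]
15 → replaces 17 → [3, 15]
9 → replaces 15 → [3, 9]
4 → replaces 9 → [3, 4]
2 → replaces 3 → [2, 4]
9 → extends → [2, 4, 9]
13 → extends → [2, 4, 9, 13]
7 → replaces 9 → [2, 4, 7, 13]
Four tails, so the longest strictly increasing subsequence has length 4 (e.g. 3, 4, 9, 13).

4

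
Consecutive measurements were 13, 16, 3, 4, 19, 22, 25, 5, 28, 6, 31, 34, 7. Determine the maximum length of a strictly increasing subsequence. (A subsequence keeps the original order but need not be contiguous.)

8

Let dp[i] be the length of the longest such subsequence ending at index i:
i:      1  2  3  4  5  6  7  8  9 10 11 12 13
a[i]:  13 16  3  4 19 22 25  5 28  6 31 34  7
dp:     1  2  1  2  3  4  5  3  6  4  7  8  5
Maximum dp value is 8.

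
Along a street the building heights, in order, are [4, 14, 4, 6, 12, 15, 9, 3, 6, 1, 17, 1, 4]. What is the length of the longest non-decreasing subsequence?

6

Track the smallest tail for each achievable length (allowing ties):
4 → extends → [4]
14 → extends → [4, 14]
4 → replaces 14 → [4, 4]
6 → extends → [4, 4, 6]
12 → extends → [4, 4, 6, 12]
15 → extends → [4, 4, 6, 12, 15]
9 → replaces 12 → [4, 4, 6, 9, 15]
3 → replaces 4 → [3, 4, 6, 9, 15]
6 → replaces 9 → [3, 4, 6, 6, 15]
1 → replaces 3 → [1, 4, 6, 6, 15]
17 → extends → [1, 4, 6, 6, 15, 17]
1 → replaces 4 → [1, 1, 6, 6, 15, 17]
4 → replaces 6 → [1, 1, 4, 6, 15, 17]
Six tails, so the longest non-decreasing subsequence has length 6 (e.g. 4, 4, 6, 12, 15, 17).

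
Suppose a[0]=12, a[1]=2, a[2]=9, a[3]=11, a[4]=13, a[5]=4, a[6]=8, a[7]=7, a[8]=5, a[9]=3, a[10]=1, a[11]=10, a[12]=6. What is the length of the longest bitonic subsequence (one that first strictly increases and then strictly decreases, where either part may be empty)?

9

inc[i] = longest strictly increasing subsequence ending at i; dec[i] = longest strictly decreasing subsequence starting at i:
i:      0  1  2  3  4  5  6  7  8  9 10 11 12
a[i]:  12  2  9 11 13  4  8  7  5  3  1 10  6
inc:    1  1  2  3  4  2  3  3  3  2  1  4  4
dec:    7  2  6  6  6  3  5  4  3  2  1  2  1
Best peak at i=4 (value 13): inc=4, dec=6, length 4+6−1 = 9.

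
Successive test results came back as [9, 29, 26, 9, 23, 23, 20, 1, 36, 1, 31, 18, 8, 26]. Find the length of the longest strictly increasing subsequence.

3

Let dp[i] be the length of the longest such subsequence ending at index i:
i:      1  2  3  4  5  6  7  8  9 10 11 12 13 14
a[i]:   9 29 26  9 23 23 20  1 36  1 31 18  8 26
dp:     1  2  2  1  2  2  2  1  3  1  3  2  2  3
Maximum dp value is 3.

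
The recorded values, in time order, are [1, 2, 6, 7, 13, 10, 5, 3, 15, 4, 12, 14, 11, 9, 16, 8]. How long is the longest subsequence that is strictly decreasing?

5

Let dp[i] be the longest strictly decreasing subsequence ending at i:
i:      1  2  3  4  5  6  7  8  9 10 11 12 13 14 15 16
a[i]:   1  2  6  7 13 10  5  3 15  4 12 14 11  9 16  8
dp:     1  1  1  1  1  2  3  4  1  4  2  2  3  4  1  5
Maximum is 5.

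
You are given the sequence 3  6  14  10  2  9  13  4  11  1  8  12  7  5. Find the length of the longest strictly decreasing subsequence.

Let dp[i] be the longest strictly decreasing subsequence ending at i:
i:      1  2  3  4  5  6  7  8  9 10 11 12 13 14
a[i]:   3  6 14 10  2  9 13  4 11  1  8 12  7  5
dp:     1  1  1  2  3  3  2  4  3  5  4  3  5  6
Maximum is 6.

6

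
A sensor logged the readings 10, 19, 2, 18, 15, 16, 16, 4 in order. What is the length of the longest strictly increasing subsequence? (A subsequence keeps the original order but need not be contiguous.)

Let dp[i] be the length of the longest such subsequence ending at index i:
i:      1  2  3  4  5  6  7  8
a[i]:  10 19  2 18 15 16 16  4
dp:     1  2  1  2  2  3  3  2
Maximum dp value is 3.

3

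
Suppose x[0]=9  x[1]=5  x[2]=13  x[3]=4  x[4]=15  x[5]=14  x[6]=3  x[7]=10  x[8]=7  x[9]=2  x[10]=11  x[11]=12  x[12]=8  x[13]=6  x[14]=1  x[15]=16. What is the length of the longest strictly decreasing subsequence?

6

Let dp[i] be the longest strictly decreasing subsequence ending at i:
i:      0  1  2  3  4  5  6  7  8  9 10 11 12 13 14 15
x[i]:   9  5 13  4 15 14  3 10  7  2 11 12  8  6  1 16
dp:     1  2  1  3  1  2  4  3  4  5  3  3  4  5  6  1
Maximum is 6.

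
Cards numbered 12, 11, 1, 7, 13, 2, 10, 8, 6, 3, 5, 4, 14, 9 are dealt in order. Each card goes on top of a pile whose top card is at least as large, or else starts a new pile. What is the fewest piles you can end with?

Place each on the leftmost legal pile:
12 → new pile 1 (tops now [12])
11 → pile 1 (tops now [11])
1 → pile 1 (tops now [1])
7 → new pile 2 (tops now [1, 7])
13 → new pile 3 (tops now [1, 7, 13])
2 → pile 2 (tops now [1, 2, 13])
10 → pile 3 (tops now [1, 2, 10])
8 → pile 3 (tops now [1, 2, 8])
6 → pile 3 (tops now [1, 2, 6])
3 → pile 3 (tops now [1, 2, 3])
5 → new pile 4 (tops now [1, 2, 3, 5])
4 → pile 4 (tops now [1, 2, 3, 4])
14 → new pile 5 (tops now [1, 2, 3, 4, 14])
9 → pile 5 (tops now [1, 2, 3, 4, 9])
Five piles.

5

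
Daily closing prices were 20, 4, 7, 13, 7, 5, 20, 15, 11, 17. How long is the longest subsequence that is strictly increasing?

5

Track the smallest tail for each achievable length (strict):
20 → extends → [20]
4 → replaces 20 → [4]
7 → extends → [4, 7]
13 → extends → [4, 7, 13]
7 → already a tail → [4, 7, 13]
5 → replaces 7 → [4, 5, 13]
20 → extends → [4, 5, 13, 20]
15 → replaces 20 → [4, 5, 13, 15]
11 → replaces 13 → [4, 5, 11, 15]
17 → extends → [4, 5, 11, 15, 17]
Five tails, so the longest strictly increasing subsequence has length 5 (e.g. 4, 7, 13, 15, 17).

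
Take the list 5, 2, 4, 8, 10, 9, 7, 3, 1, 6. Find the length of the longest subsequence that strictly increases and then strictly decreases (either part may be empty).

8

inc[i] = longest strictly increasing subsequence ending at i; dec[i] = longest strictly decreasing subsequence starting at i:
i:      1  2  3  4  5  6  7  8  9 10
a[i]:   5  2  4  8 10  9  7  3  1  6
inc:    1  1  2  3  4  4  3  2  1  3
dec:    4  2  3  4  5  4  3  2  1  1
Best peak at i=5 (value 10): inc=4, dec=5, length 4+5−1 = 8.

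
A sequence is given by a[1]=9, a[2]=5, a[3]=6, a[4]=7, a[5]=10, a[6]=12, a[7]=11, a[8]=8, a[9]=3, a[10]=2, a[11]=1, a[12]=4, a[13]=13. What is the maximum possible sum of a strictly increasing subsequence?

53

Let S[i] be the best sum of a strictly increasing subsequence ending at i:
i:      1  2  3  4  5  6  7  8  9 10 11 12 13
a[i]:   9  5  6  7 10 12 11  8  3  2  1  4 13
S:      9  5 11 18 28 40 39 26  3  2  1  7 53
Maximum is 53 (e.g. 5 + 6 + 7 + 10 + 12 + 13).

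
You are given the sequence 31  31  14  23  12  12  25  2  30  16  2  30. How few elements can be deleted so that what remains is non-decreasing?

7

Fewest deletions = n − (longest non-decreasing subsequence).
Patience tails:
31 → extends → [31]
31 → extends → [31, 31]
14 → replaces 31 → [14, 31]
23 → replaces 31 → [14, 23]
12 → replaces 14 → [12, 23]
12 → replaces 23 → [12, 12]
25 → extends → [12, 12, 25]
2 → replaces 12 → [2, 12, 25]
30 → extends → [2, 12, 25, 30]
16 → replaces 25 → [2, 12, 16, 30]
2 → replaces 12 → [2, 2, 16, 30]
30 → extends → [2, 2, 16, 30, 30]
Longest non-decreasing subsequence has length 5, so deletions = 12 − 5 = 7.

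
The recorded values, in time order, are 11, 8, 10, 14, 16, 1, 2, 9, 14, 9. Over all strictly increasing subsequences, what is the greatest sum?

48

Let S[i] be the best sum of a strictly increasing subsequence ending at i:
i:      1  2  3  4  5  6  7  8  9 10
a[i]:  11  8 10 14 16  1  2  9 14  9
S:     11  8 18 32 48  1  3 17 32 17
Maximum is 48 (e.g. 8 + 10 + 14 + 16).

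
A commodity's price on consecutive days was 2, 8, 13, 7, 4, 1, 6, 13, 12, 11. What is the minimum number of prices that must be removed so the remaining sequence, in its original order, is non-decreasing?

6

Fewest deletions = n − (longest non-decreasing subsequence).
i:      1  2  3  4  5  6  7  8  9 10
a[i]:   2  8 13  7  4  1  6 13 12 11
dp:     1  2  3  2  2  1  3  4  4  4
max dp = 4, so deletions = 10 − 4 = 6.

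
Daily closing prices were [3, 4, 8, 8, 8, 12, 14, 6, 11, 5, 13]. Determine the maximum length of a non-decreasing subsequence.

Track the smallest tail for each achievable length (allowing ties):
3 → extends → [3]
4 → extends → [3, 4]
8 → extends → [3, 4, 8]
8 → extends → [3, 4, 8, 8]
8 → extends → [3, 4, 8, 8, 8]
12 → extends → [3, 4, 8, 8, 8, 12]
14 → extends → [3, 4, 8, 8, 8, 12, 14]
6 → replaces 8 → [3, 4, 6, 8, 8, 12, 14]
11 → replaces 12 → [3, 4, 6, 8, 8, 11, 14]
5 → replaces 6 → [3, 4, 5, 8, 8, 11, 14]
13 → replaces 14 → [3, 4, 5, 8, 8, 11, 13]
Seven tails, so the longest non-decreasing subsequence has length 7 (e.g. 3, 4, 8, 8, 8, 12, 14).

7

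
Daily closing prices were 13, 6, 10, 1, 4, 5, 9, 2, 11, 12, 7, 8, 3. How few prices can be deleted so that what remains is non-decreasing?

Fewest deletions = n − (longest non-decreasing subsequence).
i:      1  2  3  4  5  6  7  8  9 10 11 12 13
a[i]:  13  6 10  1  4  5  9  2 11 12  7  8  3
dp:     1  1  2  1  2  3  4  2  5  6  4  5  3
max dp = 6, so deletions = 13 − 6 = 7.

7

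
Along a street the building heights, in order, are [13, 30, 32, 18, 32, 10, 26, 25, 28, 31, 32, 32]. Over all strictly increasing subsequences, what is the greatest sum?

148

Let S[i] be the best sum of a strictly increasing subsequence ending at i:
i:       1   2   3   4   5   6   7   8   9  10  11  12
a[i]:   13  30  32  18  32  10  26  25  28  31  32  32
S:      13  43  75  31  75  10  57  56  85 116 148 148
Maximum is 148 (e.g. 13 + 18 + 26 + 28 + 31 + 32).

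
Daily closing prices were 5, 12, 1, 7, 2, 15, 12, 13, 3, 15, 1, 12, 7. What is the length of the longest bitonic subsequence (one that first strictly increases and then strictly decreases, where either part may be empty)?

7

inc[i] = longest strictly increasing subsequence ending at i; dec[i] = longest strictly decreasing subsequence starting at i:
i:      1  2  3  4  5  6  7  8  9 10 11 12 13
a[i]:   5 12  1  7  2 15 12 13  3 15  1 12  7
inc:    1  2  1  2  2  3  3  4  3  5  1  4  4
dec:    3  4  1  3  2  4  3  3  2  3  1  2  1
Best peak at i=10 (value 15): inc=5, dec=3, length 5+3−1 = 7.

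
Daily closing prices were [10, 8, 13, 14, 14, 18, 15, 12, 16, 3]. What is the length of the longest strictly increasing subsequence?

5

Track the smallest tail for each achievable length (strict):
10 → extends → [10]
8 → replaces 10 → [8]
13 → extends → [8, 13]
14 → extends → [8, 13, 14]
14 → already a tail → [8, 13, 14]
18 → extends → [8, 13, 14, 18]
15 → replaces 18 → [8, 13, 14, 15]
12 → replaces 13 → [8, 12, 14, 15]
16 → extends → [8, 12, 14, 15, 16]
3 → replaces 8 → [3, 12, 14, 15, 16]
Five tails, so the longest strictly increasing subsequence has length 5 (e.g. 10, 13, 14, 15, 16).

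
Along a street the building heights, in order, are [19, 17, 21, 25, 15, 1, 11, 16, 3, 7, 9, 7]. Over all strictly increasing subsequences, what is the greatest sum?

Let S[i] be the best sum of a strictly increasing subsequence ending at i:
i:      1  2  3  4  5  6  7  8  9 10 11 12
a[i]:  19 17 21 25 15  1 11 16  3  7  9  7
S:     19 17 40 65 15  1 12 31  4 11 20 11
Maximum is 65 (e.g. 19 + 21 + 25).

65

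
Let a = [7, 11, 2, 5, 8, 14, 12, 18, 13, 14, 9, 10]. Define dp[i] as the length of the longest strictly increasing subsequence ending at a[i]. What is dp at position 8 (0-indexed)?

dp[i] = 1 + max{dp[j] : j<i, a[j]<a[i]} (or 1 if no such j):
i:      0  1  2  3  4  5  6  7  8  9 10 11
a[i]:   7 11  2  5  8 14 12 18 13 14  9 10
dp:     1  2  1  2  3  4  4  5  5  6  4  5
At index 8 the value is 5.

5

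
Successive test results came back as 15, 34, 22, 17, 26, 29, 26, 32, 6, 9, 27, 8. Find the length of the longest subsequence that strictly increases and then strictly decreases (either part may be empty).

7

inc[i] = longest strictly increasing subsequence ending at i; dec[i] = longest strictly decreasing subsequence starting at i:
i:      1  2  3  4  5  6  7  8  9 10 11 12
a[i]:  15 34 22 17 26 29 26 32  6  9 27  8
inc:    1  2  2  2  3  4  3  5  1  2  4  2
dec:    3  5  4  3  3  4  3  3  1  2  2  1
Best peak at i=6 (value 29): inc=4, dec=4, length 4+4−1 = 7.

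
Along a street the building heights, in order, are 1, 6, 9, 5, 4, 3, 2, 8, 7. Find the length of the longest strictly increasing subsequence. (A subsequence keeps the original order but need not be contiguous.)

3

Let dp[i] be the length of the longest such subsequence ending at index i:
i:     1 2 3 4 5 6 7 8 9
a[i]:  1 6 9 5 4 3 2 8 7
dp:    1 2 3 2 2 2 2 3 3
Maximum dp value is 3.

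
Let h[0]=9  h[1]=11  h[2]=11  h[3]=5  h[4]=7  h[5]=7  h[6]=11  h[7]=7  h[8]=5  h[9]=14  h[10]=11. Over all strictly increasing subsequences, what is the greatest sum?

37

Let S[i] be the best sum of a strictly increasing subsequence ending at i:
i:      0  1  2  3  4  5  6  7  8  9 10
h[i]:   9 11 11  5  7  7 11  7  5 14 11
S:      9 20 20  5 12 12 23 12  5 37 23
Maximum is 37 (e.g. 5 + 7 + 11 + 14).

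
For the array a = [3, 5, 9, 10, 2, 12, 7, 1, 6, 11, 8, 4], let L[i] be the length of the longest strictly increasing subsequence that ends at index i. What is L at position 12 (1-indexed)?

dp[i] = 1 + max{dp[j] : j<i, a[j]<a[i]} (or 1 if no such j):
i:      1  2  3  4  5  6  7  8  9 10 11 12
a[i]:   3  5  9 10  2 12  7  1  6 11  8  4
dp:     1  2  3  4  1  5  3  1  3  5  4  2
At index 12 the value is 2.

2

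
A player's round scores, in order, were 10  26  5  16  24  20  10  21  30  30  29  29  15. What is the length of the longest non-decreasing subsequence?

6

Track the smallest tail for each achievable length (allowing ties):
10 → extends → [10]
26 → extends → [10, 26]
5 → replaces 10 → [5, 26]
16 → replaces 26 → [5, 16]
24 → extends → [5, 16, 24]
20 → replaces 24 → [5, 16, 20]
10 → replaces 16 → [5, 10, 20]
21 → extends → [5, 10, 20, 21]
30 → extends → [5, 10, 20, 21, 30]
30 → extends → [5, 10, 20, 21, 30, 30]
29 → replaces 30 → [5, 10, 20, 21, 29, 30]
29 → replaces 30 → [5, 10, 20, 21, 29, 29]
15 → replaces 20 → [5, 10, 15, 21, 29, 29]
Six tails, so the longest non-decreasing subsequence has length 6 (e.g. 10, 16, 20, 21, 30, 30).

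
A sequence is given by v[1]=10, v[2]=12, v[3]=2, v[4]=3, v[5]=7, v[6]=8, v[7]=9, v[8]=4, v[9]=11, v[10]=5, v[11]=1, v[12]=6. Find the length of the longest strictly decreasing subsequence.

4

Let dp[i] be the longest strictly decreasing subsequence ending at i:
i:      1  2  3  4  5  6  7  8  9 10 11 12
v[i]:  10 12  2  3  7  8  9  4 11  5  1  6
dp:     1  1  2  2  2  2  2  3  2  3  4  3
Maximum is 4.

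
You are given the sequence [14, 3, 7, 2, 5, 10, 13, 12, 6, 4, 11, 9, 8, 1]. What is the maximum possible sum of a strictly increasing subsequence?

Let S[i] be the best sum of a strictly increasing subsequence ending at i:
i:      1  2  3  4  5  6  7  8  9 10 11 12 13 14
a[i]:  14  3  7  2  5 10 13 12  6  4 11  9  8  1
S:     14  3 10  2  8 20 33 32 14  7 31 23 22  1
Maximum is 33 (e.g. 3 + 7 + 10 + 13).

33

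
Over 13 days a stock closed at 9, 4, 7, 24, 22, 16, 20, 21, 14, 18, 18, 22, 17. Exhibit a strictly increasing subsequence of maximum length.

4, 7, 16, 20, 21, 22

Patience tails give the LIS length; then backtrack through the dp parents:
9 → extends → [9]
4 → replaces 9 → [4]
7 → extends → [4, 7]
24 → extends → [4, 7, 24]
22 → replaces 24 → [4, 7, 22]
16 → replaces 22 → [4, 7, 16]
20 → extends → [4, 7, 16, 20]
21 → extends → [4, 7, 16, 20, 21]
14 → replaces 16 → [4, 7, 14, 20, 21]
18 → replaces 20 → [4, 7, 14, 18, 21]
18 → already a tail → [4, 7, 14, 18, 21]
22 → extends → [4, 7, 14, 18, 21, 22]
17 → replaces 18 → [4, 7, 14, 17, 21, 22]
Length 6; one witness is 4, 7, 16, 20, 21, 22.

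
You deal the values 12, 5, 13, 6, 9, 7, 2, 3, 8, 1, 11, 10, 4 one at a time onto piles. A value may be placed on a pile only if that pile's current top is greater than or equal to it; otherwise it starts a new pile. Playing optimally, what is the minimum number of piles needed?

5

Place each on the leftmost legal pile:
12 → new pile 1 (tops now [12])
5 → pile 1 (tops now [5])
13 → new pile 2 (tops now [5, 13])
6 → pile 2 (tops now [5, 6])
9 → new pile 3 (tops now [5, 6, 9])
7 → pile 3 (tops now [5, 6, 7])
2 → pile 1 (tops now [2, 6, 7])
3 → pile 2 (tops now [2, 3, 7])
8 → new pile 4 (tops now [2, 3, 7, 8])
1 → pile 1 (tops now [1, 3, 7, 8])
11 → new pile 5 (tops now [1, 3, 7, 8, 11])
10 → pile 5 (tops now [1, 3, 7, 8, 10])
4 → pile 3 (tops now [1, 3, 4, 8, 10])
Five piles.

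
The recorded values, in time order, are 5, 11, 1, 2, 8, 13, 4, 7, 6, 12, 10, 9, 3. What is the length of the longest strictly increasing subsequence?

5

Let dp[i] be the length of the longest such subsequence ending at index i:
i:      1  2  3  4  5  6  7  8  9 10 11 12 13
a[i]:   5 11  1  2  8 13  4  7  6 12 10  9  3
dp:     1  2  1  2  3  4  3  4  4  5  5  5  3
Maximum dp value is 5.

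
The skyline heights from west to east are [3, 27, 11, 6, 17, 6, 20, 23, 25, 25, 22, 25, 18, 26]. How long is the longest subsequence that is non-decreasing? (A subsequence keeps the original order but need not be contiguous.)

Track the smallest tail for each achievable length (allowing ties):
3 → extends → [3]
27 → extends → [3, 27]
11 → replaces 27 → [3, 11]
6 → replaces 11 → [3, 6]
17 → extends → [3, 6, 17]
6 → replaces 17 → [3, 6, 6]
20 → extends → [3, 6, 6, 20]
23 → extends → [3, 6, 6, 20, 23]
25 → extends → [3, 6, 6, 20, 23, 25]
25 → extends → [3, 6, 6, 20, 23, 25, 25]
22 → replaces 23 → [3, 6, 6, 20, 22, 25, 25]
25 → extends → [3, 6, 6, 20, 22, 25, 25, 25]
18 → replaces 20 → [3, 6, 6, 18, 22, 25, 25, 25]
26 → extends → [3, 6, 6, 18, 22, 25, 25, 25, 26]
Nine tails, so the longest non-decreasing subsequence has length 9 (e.g. 3, 11, 17, 20, 23, 25, 25, 25, 26).

9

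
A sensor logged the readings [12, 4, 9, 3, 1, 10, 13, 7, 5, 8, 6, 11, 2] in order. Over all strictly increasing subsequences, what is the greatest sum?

36

Let S[i] be the best sum of a strictly increasing subsequence ending at i:
i:      1  2  3  4  5  6  7  8  9 10 11 12 13
a[i]:  12  4  9  3  1 10 13  7  5  8  6 11  2
S:     12  4 13  3  1 23 36 11  9 19 15 34  3
Maximum is 36 (e.g. 4 + 9 + 10 + 13).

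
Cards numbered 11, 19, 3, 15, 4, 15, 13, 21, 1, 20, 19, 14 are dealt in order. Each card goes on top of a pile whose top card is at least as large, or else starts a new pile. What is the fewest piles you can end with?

The minimum number of non-increasing subsequences covering a sequence equals the length of its longest strictly increasing subsequence.
LIS length is 4 (e.g. 3, 4, 15, 21), so 4 piles are needed.

4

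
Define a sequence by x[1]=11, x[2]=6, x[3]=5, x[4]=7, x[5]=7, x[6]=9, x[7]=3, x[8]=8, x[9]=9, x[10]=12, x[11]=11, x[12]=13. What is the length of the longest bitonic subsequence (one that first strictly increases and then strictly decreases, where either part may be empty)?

6

inc[i] = longest strictly increasing subsequence ending at i; dec[i] = longest strictly decreasing subsequence starting at i:
i:      1  2  3  4  5  6  7  8  9 10 11 12
x[i]:  11  6  5  7  7  9  3  8  9 12 11 13
inc:    1  1  1  2  2  3  1  3  4  5  5  6
dec:    4  3  2  2  2  2  1  1  1  2  1  1
Best peak at i=10 (value 12): inc=5, dec=2, length 5+2−1 = 6.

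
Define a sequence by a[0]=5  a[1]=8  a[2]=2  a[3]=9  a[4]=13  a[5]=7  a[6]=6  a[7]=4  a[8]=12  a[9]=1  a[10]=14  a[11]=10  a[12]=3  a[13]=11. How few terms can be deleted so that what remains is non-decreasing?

9

Fewest deletions = n − (longest non-decreasing subsequence).
Patience tails:
5 → extends → [5]
8 → extends → [5, 8]
2 → replaces 5 → [2, 8]
9 → extends → [2, 8, 9]
13 → extends → [2, 8, 9, 13]
7 → replaces 8 → [2, 7, 9, 13]
6 → replaces 7 → [2, 6, 9, 13]
4 → replaces 6 → [2, 4, 9, 13]
12 → replaces 13 → [2, 4, 9, 12]
1 → replaces 2 → [1, 4, 9, 12]
14 → extends → [1, 4, 9, 12, 14]
10 → replaces 12 → [1, 4, 9, 10, 14]
3 → replaces 4 → [1, 3, 9, 10, 14]
11 → replaces 14 → [1, 3, 9, 10, 11]
Longest non-decreasing subsequence has length 5, so deletions = 14 − 5 = 9.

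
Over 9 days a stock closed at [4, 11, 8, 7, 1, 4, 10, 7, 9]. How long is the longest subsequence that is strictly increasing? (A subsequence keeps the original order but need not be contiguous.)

4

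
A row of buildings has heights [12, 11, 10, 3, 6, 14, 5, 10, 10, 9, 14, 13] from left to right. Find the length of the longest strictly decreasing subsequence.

5

Negate each value so 'decreasing' becomes 'increasing', then run patience tails on the negated sequence:
-12 → extends → [-12]
-11 → extends → [-12, -11]
-10 → extends → [-12, -11, -10]
-3 → extends → [-12, -11, -10, -3]
-6 → replaces -3 → [-12, -11, -10, -6]
-14 → replaces -12 → [-14, -11, -10, -6]
-5 → extends → [-14, -11, -10, -6, -5]
-10 → already a tail → [-14, -11, -10, -6, -5]
-10 → already a tail → [-14, -11, -10, -6, -5]
-9 → replaces -6 → [-14, -11, -10, -9, -5]
-14 → already a tail → [-14, -11, -10, -9, -5]
-13 → replaces -11 → [-14, -13, -10, -9, -5]
Five tails, so the longest strictly decreasing subsequence of the original has length 5.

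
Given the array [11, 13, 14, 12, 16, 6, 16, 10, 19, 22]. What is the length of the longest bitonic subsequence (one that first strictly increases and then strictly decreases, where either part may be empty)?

6

inc[i] = longest strictly increasing subsequence ending at i; dec[i] = longest strictly decreasing subsequence starting at i:
i:      1  2  3  4  5  6  7  8  9 10
a[i]:  11 13 14 12 16  6 16 10 19 22
inc:    1  2  3  2  4  1  4  2  5  6
dec:    2  3  3  2  2  1  2  1  1  1
Best peak at i=10 (value 22): inc=6, dec=1, length 6+1−1 = 6.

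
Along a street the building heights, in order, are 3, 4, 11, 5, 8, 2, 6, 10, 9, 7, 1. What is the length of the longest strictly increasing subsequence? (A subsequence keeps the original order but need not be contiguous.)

5

Let dp[i] be the length of the longest such subsequence ending at index i:
i:      1  2  3  4  5  6  7  8  9 10 11
a[i]:   3  4 11  5  8  2  6 10  9  7  1
dp:     1  2  3  3  4  1  4  5  5  5  1
Maximum dp value is 5.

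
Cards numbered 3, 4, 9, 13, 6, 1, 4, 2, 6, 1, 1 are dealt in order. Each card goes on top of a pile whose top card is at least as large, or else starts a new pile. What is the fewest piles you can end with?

4

Place each on the leftmost legal pile:
3 → new pile 1 (tops now [3])
4 → new pile 2 (tops now [3, 4])
9 → new pile 3 (tops now [3, 4, 9])
13 → new pile 4 (tops now [3, 4, 9, 13])
6 → pile 3 (tops now [3, 4, 6, 13])
1 → pile 1 (tops now [1, 4, 6, 13])
4 → pile 2 (tops now [1, 4, 6, 13])
2 → pile 2 (tops now [1, 2, 6, 13])
6 → pile 3 (tops now [1, 2, 6, 13])
1 → pile 1 (tops now [1, 2, 6, 13])
1 → pile 1 (tops now [1, 2, 6, 13])
Four piles.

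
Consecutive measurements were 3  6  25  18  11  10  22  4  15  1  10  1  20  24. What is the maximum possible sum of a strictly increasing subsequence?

Let S[i] be the best sum of a strictly increasing subsequence ending at i:
i:      1  2  3  4  5  6  7  8  9 10 11 12 13 14
a[i]:   3  6 25 18 11 10 22  4 15  1 10  1 20 24
S:      3  9 34 27 20 19 49  7 35  1 19  1 55 79
Maximum is 79 (e.g. 3 + 6 + 11 + 15 + 20 + 24).

79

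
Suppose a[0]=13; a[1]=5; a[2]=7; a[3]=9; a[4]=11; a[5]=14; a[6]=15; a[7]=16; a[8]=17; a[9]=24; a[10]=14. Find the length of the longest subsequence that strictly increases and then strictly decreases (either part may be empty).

10

inc[i] = longest strictly increasing subsequence ending at i; dec[i] = longest strictly decreasing subsequence starting at i:
i:      0  1  2  3  4  5  6  7  8  9 10
a[i]:  13  5  7  9 11 14 15 16 17 24 14
inc:    1  1  2  3  4  5  6  7  8  9  5
dec:    2  1  1  1  1  1  2  2  2  2  1
Best peak at i=9 (value 24): inc=9, dec=2, length 9+2−1 = 10.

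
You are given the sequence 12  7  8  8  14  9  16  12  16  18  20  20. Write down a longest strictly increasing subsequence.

7, 8, 9, 12, 16, 18, 20

Patience tails give the LIS length; then backtrack through the dp parents:
12 → extends → [12]
7 → replaces 12 → [7]
8 → extends → [7, 8]
8 → already a tail → [7, 8]
14 → extends → [7, 8, 14]
9 → replaces 14 → [7, 8, 9]
16 → extends → [7, 8, 9, 16]
12 → replaces 16 → [7, 8, 9, 12]
16 → extends → [7, 8, 9, 12, 16]
18 → extends → [7, 8, 9, 12, 16, 18]
20 → extends → [7, 8, 9, 12, 16, 18, 20]
20 → already a tail → [7, 8, 9, 12, 16, 18, 20]
Length 7; one witness is 7, 8, 9, 12, 16, 18, 20.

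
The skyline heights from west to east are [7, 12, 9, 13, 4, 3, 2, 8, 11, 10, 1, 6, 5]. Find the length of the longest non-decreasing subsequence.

3

Track the smallest tail for each achievable length (allowing ties):
7 → extends → [7]
12 → extends → [7, 12]
9 → replaces 12 → [7, 9]
13 → extends → [7, 9, 13]
4 → replaces 7 → [4, 9, 13]
3 → replaces 4 → [3, 9, 13]
2 → replaces 3 → [2, 9, 13]
8 → replaces 9 → [2, 8, 13]
11 → replaces 13 → [2, 8, 11]
10 → replaces 11 → [2, 8, 10]
1 → replaces 2 → [1, 8, 10]
6 → replaces 8 → [1, 6, 10]
5 → replaces 6 → [1, 5, 10]
Three tails, so the longest non-decreasing subsequence has length 3 (e.g. 7, 12, 13).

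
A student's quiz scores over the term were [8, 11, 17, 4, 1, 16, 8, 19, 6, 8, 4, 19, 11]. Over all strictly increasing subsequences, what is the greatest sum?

Let S[i] be the best sum of a strictly increasing subsequence ending at i:
i:      1  2  3  4  5  6  7  8  9 10 11 12 13
a[i]:   8 11 17  4  1 16  8 19  6  8  4 19 11
S:      8 19 36  4  1 35 12 55 10 18  5 55 29
Maximum is 55 (e.g. 8 + 11 + 17 + 19).

55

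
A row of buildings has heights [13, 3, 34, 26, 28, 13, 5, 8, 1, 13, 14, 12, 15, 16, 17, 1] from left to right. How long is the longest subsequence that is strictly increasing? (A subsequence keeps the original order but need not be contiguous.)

Track the smallest tail for each achievable length (strict):
13 → extends → [13]
3 → replaces 13 → [3]
34 → extends → [3, 34]
26 → replaces 34 → [3, 26]
28 → extends → [3, 26, 28]
13 → replaces 26 → [3, 13, 28]
5 → replaces 13 → [3, 5, 28]
8 → replaces 28 → [3, 5, 8]
1 → replaces 3 → [1, 5, 8]
13 → extends → [1, 5, 8, 13]
14 → extends → [1, 5, 8, 13, 14]
12 → replaces 13 → [1, 5, 8, 12, 14]
15 → extends → [1, 5, 8, 12, 14, 15]
16 → extends → [1, 5, 8, 12, 14, 15, 16]
17 → extends → [1, 5, 8, 12, 14, 15, 16, 17]
1 → already a tail → [1, 5, 8, 12, 14, 15, 16, 17]
Eight tails, so the longest strictly increasing subsequence has length 8 (e.g. 3, 5, 8, 13, 14, 15, 16, 17).

8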